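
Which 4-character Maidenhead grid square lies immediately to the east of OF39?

Longitude square 3; +1 → 4.
The latitude characters are unchanged.

OF49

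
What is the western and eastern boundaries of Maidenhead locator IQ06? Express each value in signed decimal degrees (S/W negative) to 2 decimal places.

-20.00, -18.00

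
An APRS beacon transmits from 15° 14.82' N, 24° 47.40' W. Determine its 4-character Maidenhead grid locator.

Shift to the Maidenhead origin (180°W, 90°S): lon 155.21, lat 105.25.
Field (20°×10°, letters A–R): lon ⌊155.21/20⌋ = 7 → H; lat ⌊105.25/10⌋ = 10 → K.
Square (2°×1°, digits 0–9): lon ⌊15.21/2⌋ = 7; lat ⌊5.25/1⌋ = 5.

HK75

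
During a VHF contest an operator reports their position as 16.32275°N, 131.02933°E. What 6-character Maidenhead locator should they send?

PK56mh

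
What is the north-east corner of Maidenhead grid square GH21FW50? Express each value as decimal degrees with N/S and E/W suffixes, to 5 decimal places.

18.07917° S, 55.53333° W

Field G=6, H=7: +6·20° lon, +7·10° lat → SW at lon -60°, lat -20°.
Square 2, 1: +2·2° lon, +1·1° lat → SW at lon -56°, lat -19°.
Subsquare f=5, w=22: +5·0.0833333° lon, +22·0.0416667° lat → SW at lon -55.5833°, lat -18.0833°.
Extended square 5, 0: +5·0.00833333° lon, +0·0.00416667° lat → SW at lon -55.5417°, lat -18.0833°.
Cell spans 0.00833333° lon × 0.00416667° lat. NE corner is SW corner plus one full cell.
latitude 18.07917° S, longitude 55.53333° W.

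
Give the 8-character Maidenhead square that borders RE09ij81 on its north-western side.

RE09ij72

Longitude extended square 8; −1 → 7.
Latitude extended square 1; +1 → 2.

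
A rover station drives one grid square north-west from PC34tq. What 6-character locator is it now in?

Longitude subsquare t = 19; −1 → 18 = s.
Latitude subsquare q = 16; +1 → 17 = r.

PC34sr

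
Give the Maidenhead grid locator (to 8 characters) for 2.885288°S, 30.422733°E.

KI57fc07

Add 180° to longitude and 90° to latitude: 210.42273, 87.11471.
Field: lon ⌊210.42273/20⌋ = 10 → K; lat ⌊87.11471/10⌋ = 8 → I.
Square: lon ⌊10.42273/2⌋ = 5; lat ⌊7.11471/1⌋ = 7.
Subsquare: lon ⌊0.42273/0.0833333⌋ = 5 → f; lat ⌊0.11471/0.0416667⌋ = 2 → c.
Extended square: lon ⌊0.00607/0.00833333⌋ = 0; lat ⌊0.03138/0.00416667⌋ = 7.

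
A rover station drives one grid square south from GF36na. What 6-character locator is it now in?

Latitude subsquare a = 0; −1 → -1, wraps to 23 = x, carry into square.
Latitude square 6; −1 → 5.
The longitude characters are unchanged.

GF35nx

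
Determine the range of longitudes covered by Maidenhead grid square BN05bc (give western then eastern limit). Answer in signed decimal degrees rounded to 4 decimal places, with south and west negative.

-159.9167, -159.8333

Field B=1, N=13: +1·20° lon, +13·10° lat → SW at lon -160°, lat 40°.
Square 0, 5: +0·2° lon, +5·1° lat → SW at lon -160°, lat 45°.
Subsquare b=1, c=2: +1·0.0833333° lon, +2·0.0416667° lat → SW at lon -159.917°, lat 45.0833°.
Cell spans 0.0833333° lon × 0.0416667° lat.
west -159.9167, east -159.8333.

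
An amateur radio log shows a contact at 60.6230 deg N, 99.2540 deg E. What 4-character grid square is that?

NP90

Offset from 180°W / 90°S: lon 279.25°, lat 150.62°.
Field (20°×10°, letters A–R): 279.25/20 → 13 → N, 150.62/10 → 15 → P; chars NP.
Square (2°×1°, digits 0–9): 19.25/2 → 9, 0.62/1 → 0; chars 90.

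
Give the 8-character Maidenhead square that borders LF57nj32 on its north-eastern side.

LF57nj43

Longitude extended square 3; +1 → 4.
Latitude extended square 2; +1 → 3.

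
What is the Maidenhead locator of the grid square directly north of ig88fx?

Latitude subsquare x = 23; +1 → 24, wraps to 0 = a, carry into square.
Latitude square 8; +1 → 9.
The longitude characters are unchanged.

IG89fa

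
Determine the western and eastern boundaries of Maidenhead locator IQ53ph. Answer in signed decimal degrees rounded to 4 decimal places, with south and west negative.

-8.7500, -8.6667

Field I=8, Q=16: +8·20° lon, +16·10° lat → SW at lon -20°, lat 70°.
Square 5, 3: +5·2° lon, +3·1° lat → SW at lon -10°, lat 73°.
Subsquare p=15, h=7: +15·0.0833333° lon, +7·0.0416667° lat → SW at lon -8.75°, lat 73.2917°.
Cell spans 0.0833333° lon × 0.0416667° lat.
west -8.7500, east -8.6667.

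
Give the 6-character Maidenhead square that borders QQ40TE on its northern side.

QQ40tf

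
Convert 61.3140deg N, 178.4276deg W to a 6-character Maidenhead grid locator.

Add 180° to longitude and 90° to latitude: 1.5724, 151.3140.
Field (20°×10°, letters A–R): lon ⌊1.5724/20⌋ = 0 → A; lat ⌊151.3140/10⌋ = 15 → P.
Square (2°×1°, digits 0–9): lon ⌊1.5724/2⌋ = 0; lat ⌊1.3140/1⌋ = 1.
Subsquare (5′×2.5′, letters a–x): lon ⌊1.5724/0.0833333⌋ = 18 → s; lat ⌊0.3140/0.0416667⌋ = 7 → h.

AP01sh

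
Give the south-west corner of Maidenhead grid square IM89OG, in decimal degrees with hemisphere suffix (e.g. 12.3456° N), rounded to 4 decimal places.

39.2500° N, 2.8333° W

Field I=8, M=12: +8·20° lon, +12·10° lat → SW at lon -20°, lat 30°.
Square 8, 9: +8·2° lon, +9·1° lat → SW at lon -4°, lat 39°.
Subsquare o=14, g=6: +14·0.0833333° lon, +6·0.0416667° lat → SW at lon -2.83333°, lat 39.25°.
latitude 39.2500° N, longitude 2.8333° W.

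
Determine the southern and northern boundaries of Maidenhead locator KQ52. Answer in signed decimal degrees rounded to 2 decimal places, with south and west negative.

72.00, 73.00

Field K=10, Q=16: +10·20° lon, +16·10° lat → SW at lon 20°, lat 70°.
Square 5, 2: +5·2° lon, +2·1° lat → SW at lon 30°, lat 72°.
Cell spans 2° lon × 1° lat.
south 72.00, north 73.00.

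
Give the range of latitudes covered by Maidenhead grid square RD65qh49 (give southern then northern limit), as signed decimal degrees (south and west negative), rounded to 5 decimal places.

-54.67083, -54.66667

Field R=17, D=3: +17·20° lon, +3·10° lat → SW at lon 160°, lat -60°.
Square 6, 5: +6·2° lon, +5·1° lat → SW at lon 172°, lat -55°.
Subsquare q=16, h=7: +16·0.0833333° lon, +7·0.0416667° lat → SW at lon 173.333°, lat -54.7083°.
Extended square 4, 9: +4·0.00833333° lon, +9·0.00416667° lat → SW at lon 173.367°, lat -54.6708°.
Cell spans 0.00833333° lon × 0.00416667° lat.
south -54.67083, north -54.66667.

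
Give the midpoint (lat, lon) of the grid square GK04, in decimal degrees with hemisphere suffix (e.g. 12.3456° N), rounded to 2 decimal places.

Field G=6, K=10: +6·20° lon, +10·10° lat → SW at lon -60°, lat 10°.
Square 0, 4: +0·2° lon, +4·1° lat → SW at lon -60°, lat 14°.
Cell spans 2° lon × 1° lat. Centre is SW corner plus half of each.
latitude 14.50° N, longitude 59.00° W.

14.50° N, 59.00° W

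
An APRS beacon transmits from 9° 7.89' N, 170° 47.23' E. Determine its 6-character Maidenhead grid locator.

Offset from 180°W / 90°S: lon 350.7872°, lat 99.1315°.
Field: lon ⌊350.7872/20⌋ = 17 → R; lat ⌊99.1315/10⌋ = 9 → J.
Square: lon ⌊10.7872/2⌋ = 5; lat ⌊9.1315/1⌋ = 9.
Subsquare: lon ⌊0.7872/0.0833333⌋ = 9 → j; lat ⌊0.1315/0.0416667⌋ = 3 → d.

RJ59jd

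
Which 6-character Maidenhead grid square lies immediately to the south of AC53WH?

AC53wg

Latitude subsquare h = 7; −1 → 6 = g.
The longitude characters are unchanged.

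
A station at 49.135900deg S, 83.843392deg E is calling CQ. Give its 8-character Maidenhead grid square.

Add 180° to longitude and 90° to latitude: 263.84339, 40.86410.
Field (20°×10°, letters A–R): 263.84339/20 → 13 → N, 40.86410/10 → 4 → E; chars NE.
Square (2°×1°, digits 0–9): 3.84339/2 → 1, 0.86410/1 → 0; chars 10.
Subsquare (5′×2.5′, letters a–x): 1.84339/0.0833333 → 22 → w, 0.86410/0.0416667 → 20 → u; chars wu.
Extended square (30″×15″, digits 0–9): 0.01006/0.00833333 → 1, 0.03077/0.00416667 → 7; chars 17.

NE10wu17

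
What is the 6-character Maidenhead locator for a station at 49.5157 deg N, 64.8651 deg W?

FN79nm

Add 180° to longitude and 90° to latitude: 115.1349, 139.5157.
Field: 115.1349/20 → 5 → F, 139.5157/10 → 13 → N; chars FN.
Square: 15.1349/2 → 7, 9.5157/1 → 9; chars 79.
Subsquare: 1.1349/0.0833333 → 13 → n, 0.5157/0.0416667 → 12 → m; chars nm.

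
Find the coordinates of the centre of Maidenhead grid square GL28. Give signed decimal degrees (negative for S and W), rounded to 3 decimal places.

28.500, -55.000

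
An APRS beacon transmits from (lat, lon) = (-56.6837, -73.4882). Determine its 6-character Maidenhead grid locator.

Offset from 180°W / 90°S: lon 106.5118°, lat 33.3163°.
Field: 106.5118/20 → 5 → F, 33.3163/10 → 3 → D; chars FD.
Square: 6.5118/2 → 3, 3.3163/1 → 3; chars 33.
Subsquare: 0.5118/0.0833333 → 6 → g, 0.3163/0.0416667 → 7 → h; chars gh.

FD33gh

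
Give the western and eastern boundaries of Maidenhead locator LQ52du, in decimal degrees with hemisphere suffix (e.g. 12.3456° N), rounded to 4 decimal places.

Field L=11, Q=16: +11·20° lon, +16·10° lat → SW at lon 40°, lat 70°.
Square 5, 2: +5·2° lon, +2·1° lat → SW at lon 50°, lat 72°.
Subsquare d=3, u=20: +3·0.0833333° lon, +20·0.0416667° lat → SW at lon 50.25°, lat 72.8333°.
Cell spans 0.0833333° lon × 0.0416667° lat.
west 50.2500° E, east 50.3333° E.

50.2500° E, 50.3333° E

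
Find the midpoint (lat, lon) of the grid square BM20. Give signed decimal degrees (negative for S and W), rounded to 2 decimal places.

Field B=1, M=12: +1·20° lon, +12·10° lat → SW at lon -160°, lat 30°.
Square 2, 0: +2·2° lon, +0·1° lat → SW at lon -156°, lat 30°.
Cell spans 2° lon × 1° lat. Centre is SW corner plus half of each.
latitude 30.50, longitude -155.00.

30.50, -155.00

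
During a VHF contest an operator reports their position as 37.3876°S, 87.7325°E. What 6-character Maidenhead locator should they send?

NF32uo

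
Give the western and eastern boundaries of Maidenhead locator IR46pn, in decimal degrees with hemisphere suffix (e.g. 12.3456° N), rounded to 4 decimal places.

Field I=8, R=17: +8·20° lon, +17·10° lat → SW at lon -20°, lat 80°.
Square 4, 6: +4·2° lon, +6·1° lat → SW at lon -12°, lat 86°.
Subsquare p=15, n=13: +15·0.0833333° lon, +13·0.0416667° lat → SW at lon -10.75°, lat 86.5417°.
Cell spans 0.0833333° lon × 0.0416667° lat.
west 10.7500° W, east 10.6667° W.

10.7500° W, 10.6667° W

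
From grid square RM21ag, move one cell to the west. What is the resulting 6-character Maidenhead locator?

RM11xg

Longitude subsquare a = 0; −1 → -1, wraps to 23 = x, carry into square.
Longitude square 2; −1 → 1.
The latitude characters are unchanged.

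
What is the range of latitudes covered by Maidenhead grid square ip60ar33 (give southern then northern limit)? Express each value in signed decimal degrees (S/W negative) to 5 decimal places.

Field I=8, P=15: +8·20° lon, +15·10° lat → SW at lon -20°, lat 60°.
Square 6, 0: +6·2° lon, +0·1° lat → SW at lon -8°, lat 60°.
Subsquare a=0, r=17: +0·0.0833333° lon, +17·0.0416667° lat → SW at lon -8°, lat 60.7083°.
Extended square 3, 3: +3·0.00833333° lon, +3·0.00416667° lat → SW at lon -7.975°, lat 60.7208°.
Cell spans 0.00833333° lon × 0.00416667° lat.
south 60.72083, north 60.72500.

60.72083, 60.72500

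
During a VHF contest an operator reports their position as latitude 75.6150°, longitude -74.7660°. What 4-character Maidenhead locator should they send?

FQ25

Shift to the Maidenhead origin (180°W, 90°S): lon 105.23, lat 165.62.
Field: 105.23/20 → 5 → F, 165.62/10 → 16 → Q; chars FQ.
Square: 5.23/2 → 2, 5.62/1 → 5; chars 25.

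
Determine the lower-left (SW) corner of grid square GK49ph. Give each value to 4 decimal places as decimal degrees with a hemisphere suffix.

19.2917° N, 50.7500° W

Field G=6, K=10: +6·20° lon, +10·10° lat → SW at lon -60°, lat 10°.
Square 4, 9: +4·2° lon, +9·1° lat → SW at lon -52°, lat 19°.
Subsquare p=15, h=7: +15·0.0833333° lon, +7·0.0416667° lat → SW at lon -50.75°, lat 19.2917°.
latitude 19.2917° N, longitude 50.7500° W.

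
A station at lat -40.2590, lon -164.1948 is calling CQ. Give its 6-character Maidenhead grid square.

Add 180° to longitude and 90° to latitude: 15.8052, 49.7410.
Field (20°×10°, letters A–R): lon ⌊15.8052/20⌋ = 0 → A; lat ⌊49.7410/10⌋ = 4 → E.
Square (2°×1°, digits 0–9): lon ⌊15.8052/2⌋ = 7; lat ⌊9.7410/1⌋ = 9.
Subsquare (5′×2.5′, letters a–x): lon ⌊1.8052/0.0833333⌋ = 21 → v; lat ⌊0.7410/0.0416667⌋ = 17 → r.

AE79vr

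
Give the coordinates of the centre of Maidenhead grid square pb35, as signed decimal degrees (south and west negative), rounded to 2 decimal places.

-74.50, 127.00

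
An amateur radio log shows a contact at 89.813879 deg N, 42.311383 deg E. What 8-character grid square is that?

Add 180° to longitude and 90° to latitude: 222.31138, 179.81388.
Field: 222.31138/20 → 11 → L, 179.81388/10 → 17 → R; chars LR.
Square: 2.31138/2 → 1, 9.81388/1 → 9; chars 19.
Subsquare: 0.31138/0.0833333 → 3 → d, 0.81388/0.0416667 → 19 → t; chars dt.
Extended square: 0.06138/0.00833333 → 7, 0.02221/0.00416667 → 5; chars 75.

LR19dt75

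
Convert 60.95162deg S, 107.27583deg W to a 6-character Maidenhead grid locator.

DC69ib

Offset from 180°W / 90°S: lon 72.7242°, lat 29.0484°.
Field (20°×10°, letters A–R): lon ⌊72.7242/20⌋ = 3 → D; lat ⌊29.0484/10⌋ = 2 → C.
Square (2°×1°, digits 0–9): lon ⌊12.7242/2⌋ = 6; lat ⌊9.0484/1⌋ = 9.
Subsquare (5′×2.5′, letters a–x): lon ⌊0.7242/0.0833333⌋ = 8 → i; lat ⌊0.0484/0.0416667⌋ = 1 → b.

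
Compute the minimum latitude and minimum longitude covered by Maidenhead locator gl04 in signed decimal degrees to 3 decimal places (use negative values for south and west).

24.000, -60.000

Field G=6, L=11: +6·20° lon, +11·10° lat → SW at lon -60°, lat 20°.
Square 0, 4: +0·2° lon, +4·1° lat → SW at lon -60°, lat 24°.
latitude 24.000, longitude -60.000.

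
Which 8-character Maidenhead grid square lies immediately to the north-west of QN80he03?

QN80ge94

Longitude extended square 0; −1 → -1, wraps to 9, carry into subsquare.
Longitude subsquare h = 7; −1 → 6 = g.
Latitude extended square 3; +1 → 4.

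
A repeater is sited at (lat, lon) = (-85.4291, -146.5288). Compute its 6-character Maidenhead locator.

BA64rn

Offset from 180°W / 90°S: lon 33.4712°, lat 4.5709°.
Field: lon ⌊33.4712/20⌋ = 1 → B; lat ⌊4.5709/10⌋ = 0 → A.
Square: lon ⌊13.4712/2⌋ = 6; lat ⌊4.5709/1⌋ = 4.
Subsquare: lon ⌊1.4712/0.0833333⌋ = 17 → r; lat ⌊0.5709/0.0416667⌋ = 13 → n.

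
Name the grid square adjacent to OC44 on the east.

Longitude square 4; +1 → 5.
The latitude characters are unchanged.

OC54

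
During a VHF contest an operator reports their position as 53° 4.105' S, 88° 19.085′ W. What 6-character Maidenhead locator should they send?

Shift to the Maidenhead origin (180°W, 90°S): lon 91.6819, lat 36.9316.
Field: lon ⌊91.6819/20⌋ = 4 → E; lat ⌊36.9316/10⌋ = 3 → D.
Square: lon ⌊11.6819/2⌋ = 5; lat ⌊6.9316/1⌋ = 6.
Subsquare: lon ⌊1.6819/0.0833333⌋ = 20 → u; lat ⌊0.9316/0.0416667⌋ = 22 → w.

ED56uw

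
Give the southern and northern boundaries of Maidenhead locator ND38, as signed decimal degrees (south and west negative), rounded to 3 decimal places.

Field N=13, D=3: +13·20° lon, +3·10° lat → SW at lon 80°, lat -60°.
Square 3, 8: +3·2° lon, +8·1° lat → SW at lon 86°, lat -52°.
Cell spans 2° lon × 1° lat.
south -52.000, north -51.000.

-52.000, -51.000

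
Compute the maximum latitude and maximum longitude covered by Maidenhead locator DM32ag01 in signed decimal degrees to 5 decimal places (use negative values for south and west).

32.25833, -113.99167

Field D=3, M=12: +3·20° lon, +12·10° lat → SW at lon -120°, lat 30°.
Square 3, 2: +3·2° lon, +2·1° lat → SW at lon -114°, lat 32°.
Subsquare a=0, g=6: +0·0.0833333° lon, +6·0.0416667° lat → SW at lon -114°, lat 32.25°.
Extended square 0, 1: +0·0.00833333° lon, +1·0.00416667° lat → SW at lon -114°, lat 32.2542°.
Cell spans 0.00833333° lon × 0.00416667° lat. NE corner is SW corner plus one full cell.
latitude 32.25833, longitude -113.99167.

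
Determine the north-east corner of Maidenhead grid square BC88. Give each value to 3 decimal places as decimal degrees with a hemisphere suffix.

Field B=1, C=2: +1·20° lon, +2·10° lat → SW at lon -160°, lat -70°.
Square 8, 8: +8·2° lon, +8·1° lat → SW at lon -144°, lat -62°.
Cell spans 2° lon × 1° lat. NE corner is SW corner plus one full cell.
latitude 61.000° S, longitude 142.000° W.

61.000° S, 142.000° W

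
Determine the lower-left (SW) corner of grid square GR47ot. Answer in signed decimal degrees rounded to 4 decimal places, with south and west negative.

87.7917, -50.8333

Field G=6, R=17: +6·20° lon, +17·10° lat → SW at lon -60°, lat 80°.
Square 4, 7: +4·2° lon, +7·1° lat → SW at lon -52°, lat 87°.
Subsquare o=14, t=19: +14·0.0833333° lon, +19·0.0416667° lat → SW at lon -50.8333°, lat 87.7917°.
latitude 87.7917, longitude -50.8333.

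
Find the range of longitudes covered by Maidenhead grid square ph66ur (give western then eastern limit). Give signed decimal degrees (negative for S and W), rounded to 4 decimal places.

133.6667, 133.7500

Field P=15, H=7: +15·20° lon, +7·10° lat → SW at lon 120°, lat -20°.
Square 6, 6: +6·2° lon, +6·1° lat → SW at lon 132°, lat -14°.
Subsquare u=20, r=17: +20·0.0833333° lon, +17·0.0416667° lat → SW at lon 133.667°, lat -13.2917°.
Cell spans 0.0833333° lon × 0.0416667° lat.
west 133.6667, east 133.7500.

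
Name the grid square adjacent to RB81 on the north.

Latitude square 1; +1 → 2.
The longitude characters are unchanged.

RB82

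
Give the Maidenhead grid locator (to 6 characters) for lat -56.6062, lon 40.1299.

Add 180° to longitude and 90° to latitude: 220.1299, 33.3938.
Field: 220.1299/20 → 11 → L, 33.3938/10 → 3 → D; chars LD.
Square: 0.1299/2 → 0, 3.3938/1 → 3; chars 03.
Subsquare: 0.1299/0.0833333 → 1 → b, 0.3938/0.0416667 → 9 → j; chars bj.

LD03bj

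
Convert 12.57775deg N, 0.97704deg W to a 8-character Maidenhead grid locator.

IK92mn28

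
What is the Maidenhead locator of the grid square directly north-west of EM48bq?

Longitude subsquare b = 1; −1 → 0 = a.
Latitude subsquare q = 16; +1 → 17 = r.

EM48ar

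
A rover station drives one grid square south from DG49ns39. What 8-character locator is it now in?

DG49ns38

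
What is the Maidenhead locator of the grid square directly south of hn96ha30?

HN95hx39

Latitude extended square 0; −1 → -1, wraps to 9, carry into subsquare.
Latitude subsquare a = 0; −1 → -1, wraps to 23 = x, carry into square.
Latitude square 6; −1 → 5.
The longitude characters are unchanged.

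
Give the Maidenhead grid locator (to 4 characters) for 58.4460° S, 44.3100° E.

LD21

Shift to the Maidenhead origin (180°W, 90°S): lon 224.31, lat 31.55.
Field (20°×10°, letters A–R): 224.31/20 → 11 → L, 31.55/10 → 3 → D; chars LD.
Square (2°×1°, digits 0–9): 4.31/2 → 2, 1.55/1 → 1; chars 21.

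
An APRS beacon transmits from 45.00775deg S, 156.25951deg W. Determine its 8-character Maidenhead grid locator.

BE14ux88

Shift to the Maidenhead origin (180°W, 90°S): lon 23.74049, lat 44.99225.
Field: 23.74049/20 → 1 → B, 44.99225/10 → 4 → E; chars BE.
Square: 3.74049/2 → 1, 4.99225/1 → 4; chars 14.
Subsquare: 1.74049/0.0833333 → 20 → u, 0.99225/0.0416667 → 23 → x; chars ux.
Extended square: 0.07382/0.00833333 → 8, 0.03392/0.00416667 → 8; chars 88.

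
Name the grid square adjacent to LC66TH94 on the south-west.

Longitude extended square 9; −1 → 8.
Latitude extended square 4; −1 → 3.

LC66th83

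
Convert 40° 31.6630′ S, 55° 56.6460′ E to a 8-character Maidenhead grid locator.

LE79xl33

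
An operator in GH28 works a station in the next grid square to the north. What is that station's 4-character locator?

Latitude square 8; +1 → 9.
The longitude characters are unchanged.

GH29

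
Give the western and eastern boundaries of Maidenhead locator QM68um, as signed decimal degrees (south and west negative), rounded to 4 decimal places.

153.6667, 153.7500

Field Q=16, M=12: +16·20° lon, +12·10° lat → SW at lon 140°, lat 30°.
Square 6, 8: +6·2° lon, +8·1° lat → SW at lon 152°, lat 38°.
Subsquare u=20, m=12: +20·0.0833333° lon, +12·0.0416667° lat → SW at lon 153.667°, lat 38.5°.
Cell spans 0.0833333° lon × 0.0416667° lat.
west 153.6667, east 153.7500.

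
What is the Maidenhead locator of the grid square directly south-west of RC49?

Longitude square 4; −1 → 3.
Latitude square 9; −1 → 8.

RC38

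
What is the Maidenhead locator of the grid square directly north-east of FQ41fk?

FQ41gl

Longitude subsquare f = 5; +1 → 6 = g.
Latitude subsquare k = 10; +1 → 11 = l.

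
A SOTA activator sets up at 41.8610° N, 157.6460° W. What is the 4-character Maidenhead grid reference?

BN11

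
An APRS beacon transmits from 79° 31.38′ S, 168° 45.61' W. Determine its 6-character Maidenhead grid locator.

AB50ol

Add 180° to longitude and 90° to latitude: 11.2398, 10.4770.
Field: lon ⌊11.2398/20⌋ = 0 → A; lat ⌊10.4770/10⌋ = 1 → B.
Square: lon ⌊11.2398/2⌋ = 5; lat ⌊0.4770/1⌋ = 0.
Subsquare: lon ⌊1.2398/0.0833333⌋ = 14 → o; lat ⌊0.4770/0.0416667⌋ = 11 → l.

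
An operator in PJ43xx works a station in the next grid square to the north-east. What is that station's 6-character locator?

Longitude subsquare x = 23; +1 → 24, wraps to 0 = a, carry into square.
Longitude square 4; +1 → 5.
Latitude subsquare x = 23; +1 → 24, wraps to 0 = a, carry into square.
Latitude square 3; +1 → 4.

PJ54aa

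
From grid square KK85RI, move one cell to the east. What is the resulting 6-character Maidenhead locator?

Longitude subsquare r = 17; +1 → 18 = s.
The latitude characters are unchanged.

KK85si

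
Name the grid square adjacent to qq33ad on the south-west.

Longitude subsquare a = 0; −1 → -1, wraps to 23 = x, carry into square.
Longitude square 3; −1 → 2.
Latitude subsquare d = 3; −1 → 2 = c.

QQ23xc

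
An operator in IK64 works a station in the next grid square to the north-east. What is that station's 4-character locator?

IK75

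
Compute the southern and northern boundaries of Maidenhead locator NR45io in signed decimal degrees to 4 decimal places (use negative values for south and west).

Field N=13, R=17: +13·20° lon, +17·10° lat → SW at lon 80°, lat 80°.
Square 4, 5: +4·2° lon, +5·1° lat → SW at lon 88°, lat 85°.
Subsquare i=8, o=14: +8·0.0833333° lon, +14·0.0416667° lat → SW at lon 88.6667°, lat 85.5833°.
Cell spans 0.0833333° lon × 0.0416667° lat.
south 85.5833, north 85.6250.

85.5833, 85.6250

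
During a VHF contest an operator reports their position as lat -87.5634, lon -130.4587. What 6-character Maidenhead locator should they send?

CA42sk

Add 180° to longitude and 90° to latitude: 49.5413, 2.4366.
Field: 49.5413/20 → 2 → C, 2.4366/10 → 0 → A; chars CA.
Square: 9.5413/2 → 4, 2.4366/1 → 2; chars 42.
Subsquare: 1.5413/0.0833333 → 18 → s, 0.4366/0.0416667 → 10 → k; chars sk.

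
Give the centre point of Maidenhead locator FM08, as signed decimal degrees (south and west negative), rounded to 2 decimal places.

Field F=5, M=12: +5·20° lon, +12·10° lat → SW at lon -80°, lat 30°.
Square 0, 8: +0·2° lon, +8·1° lat → SW at lon -80°, lat 38°.
Cell spans 2° lon × 1° lat. Centre is SW corner plus half of each.
latitude 38.50, longitude -79.00.

38.50, -79.00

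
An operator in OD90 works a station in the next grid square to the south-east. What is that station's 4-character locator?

Longitude square 9; +1 → 10, wraps to 0, carry into field.
Longitude field O = 14; +1 → 15 = P.
Latitude square 0; −1 → -1, wraps to 9, carry into field.
Latitude field D = 3; −1 → 2 = C.

PC09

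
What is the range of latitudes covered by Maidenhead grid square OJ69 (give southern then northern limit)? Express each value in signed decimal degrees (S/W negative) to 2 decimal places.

9.00, 10.00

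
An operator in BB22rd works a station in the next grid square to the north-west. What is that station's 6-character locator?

BB22qe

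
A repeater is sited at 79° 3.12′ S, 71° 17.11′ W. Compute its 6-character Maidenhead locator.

FB40iw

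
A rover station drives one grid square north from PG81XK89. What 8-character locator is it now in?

PG81xl80

Latitude extended square 9; +1 → 10, wraps to 0, carry into subsquare.
Latitude subsquare k = 10; +1 → 11 = l.
The longitude characters are unchanged.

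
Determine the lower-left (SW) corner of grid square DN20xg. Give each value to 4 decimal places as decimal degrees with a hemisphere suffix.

40.2500° N, 114.0833° W

Field D=3, N=13: +3·20° lon, +13·10° lat → SW at lon -120°, lat 40°.
Square 2, 0: +2·2° lon, +0·1° lat → SW at lon -116°, lat 40°.
Subsquare x=23, g=6: +23·0.0833333° lon, +6·0.0416667° lat → SW at lon -114.083°, lat 40.25°.
latitude 40.2500° N, longitude 114.0833° W.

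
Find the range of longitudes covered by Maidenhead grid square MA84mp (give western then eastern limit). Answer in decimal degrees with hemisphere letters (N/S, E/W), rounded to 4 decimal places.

77.0000° E, 77.0833° E

Field M=12, A=0: +12·20° lon, +0·10° lat → SW at lon 60°, lat -90°.
Square 8, 4: +8·2° lon, +4·1° lat → SW at lon 76°, lat -86°.
Subsquare m=12, p=15: +12·0.0833333° lon, +15·0.0416667° lat → SW at lon 77°, lat -85.375°.
Cell spans 0.0833333° lon × 0.0416667° lat.
west 77.0000° E, east 77.0833° E.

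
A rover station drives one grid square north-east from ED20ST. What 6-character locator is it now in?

ED20tu

Longitude subsquare s = 18; +1 → 19 = t.
Latitude subsquare t = 19; +1 → 20 = u.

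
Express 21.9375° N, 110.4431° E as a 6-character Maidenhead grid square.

Add 180° to longitude and 90° to latitude: 290.4431, 111.9375.
Field: 290.4431/20 → 14 → O, 111.9375/10 → 11 → L; chars OL.
Square: 10.4431/2 → 5, 1.9375/1 → 1; chars 51.
Subsquare: 0.4431/0.0833333 → 5 → f, 0.9375/0.0416667 → 22 → w; chars fw.

OL51fw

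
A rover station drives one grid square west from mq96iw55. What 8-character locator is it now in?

MQ96iw45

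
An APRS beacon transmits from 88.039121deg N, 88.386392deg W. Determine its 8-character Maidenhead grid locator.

Offset from 180°W / 90°S: lon 91.61361°, lat 178.03912°.
Field: 91.61361/20 → 4 → E, 178.03912/10 → 17 → R; chars ER.
Square: 11.61361/2 → 5, 8.03912/1 → 8; chars 58.
Subsquare: 1.61361/0.0833333 → 19 → t, 0.03912/0.0416667 → 0 → a; chars ta.
Extended square: 0.03027/0.00833333 → 3, 0.03912/0.00416667 → 9; chars 39.

ER58ta39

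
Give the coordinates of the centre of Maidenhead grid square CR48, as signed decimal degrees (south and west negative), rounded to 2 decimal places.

88.50, -131.00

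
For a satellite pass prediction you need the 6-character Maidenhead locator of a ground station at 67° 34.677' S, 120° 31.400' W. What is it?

Add 180° to longitude and 90° to latitude: 59.4767, 22.4220.
Field (20°×10°, letters A–R): lon ⌊59.4767/20⌋ = 2 → C; lat ⌊22.4220/10⌋ = 2 → C.
Square (2°×1°, digits 0–9): lon ⌊19.4767/2⌋ = 9; lat ⌊2.4220/1⌋ = 2.
Subsquare (5′×2.5′, letters a–x): lon ⌊1.4767/0.0833333⌋ = 17 → r; lat ⌊0.4220/0.0416667⌋ = 10 → k.

CC92rk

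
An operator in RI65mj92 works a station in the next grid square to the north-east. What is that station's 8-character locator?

Longitude extended square 9; +1 → 10, wraps to 0, carry into subsquare.
Longitude subsquare m = 12; +1 → 13 = n.
Latitude extended square 2; +1 → 3.

RI65nj03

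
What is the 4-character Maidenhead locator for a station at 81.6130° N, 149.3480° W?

BR51

Add 180° to longitude and 90° to latitude: 30.65, 171.61.
Field (20°×10°, letters A–R): lon ⌊30.65/20⌋ = 1 → B; lat ⌊171.61/10⌋ = 17 → R.
Square (2°×1°, digits 0–9): lon ⌊10.65/2⌋ = 5; lat ⌊1.61/1⌋ = 1.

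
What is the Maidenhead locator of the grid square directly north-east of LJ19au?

Longitude subsquare a = 0; +1 → 1 = b.
Latitude subsquare u = 20; +1 → 21 = v.

LJ19bv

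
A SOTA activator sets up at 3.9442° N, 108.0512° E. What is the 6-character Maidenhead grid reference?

OJ43aw

Add 180° to longitude and 90° to latitude: 288.0512, 93.9442.
Field: lon ⌊288.0512/20⌋ = 14 → O; lat ⌊93.9442/10⌋ = 9 → J.
Square: lon ⌊8.0512/2⌋ = 4; lat ⌊3.9442/1⌋ = 3.
Subsquare: lon ⌊0.0512/0.0833333⌋ = 0 → a; lat ⌊0.9442/0.0416667⌋ = 22 → w.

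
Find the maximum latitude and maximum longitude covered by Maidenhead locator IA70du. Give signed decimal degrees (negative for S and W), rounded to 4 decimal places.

Field I=8, A=0: +8·20° lon, +0·10° lat → SW at lon -20°, lat -90°.
Square 7, 0: +7·2° lon, +0·1° lat → SW at lon -6°, lat -90°.
Subsquare d=3, u=20: +3·0.0833333° lon, +20·0.0416667° lat → SW at lon -5.75°, lat -89.1667°.
Cell spans 0.0833333° lon × 0.0416667° lat. NE corner is SW corner plus one full cell.
latitude -89.1250, longitude -5.6667.

-89.1250, -5.6667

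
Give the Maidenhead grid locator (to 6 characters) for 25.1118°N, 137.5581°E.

PL85sc

Shift to the Maidenhead origin (180°W, 90°S): lon 317.5581, lat 115.1118.
Field: 317.5581/20 → 15 → P, 115.1118/10 → 11 → L; chars PL.
Square: 17.5581/2 → 8, 5.1118/1 → 5; chars 85.
Subsquare: 1.5581/0.0833333 → 18 → s, 0.1118/0.0416667 → 2 → c; chars sc.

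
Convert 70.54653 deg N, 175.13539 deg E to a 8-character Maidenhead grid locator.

RQ70nn61

Shift to the Maidenhead origin (180°W, 90°S): lon 355.13539, lat 160.54653.
Field: 355.13539/20 → 17 → R, 160.54653/10 → 16 → Q; chars RQ.
Square: 15.13539/2 → 7, 0.54653/1 → 0; chars 70.
Subsquare: 1.13539/0.0833333 → 13 → n, 0.54653/0.0416667 → 13 → n; chars nn.
Extended square: 0.05206/0.00833333 → 6, 0.00486/0.00416667 → 1; chars 61.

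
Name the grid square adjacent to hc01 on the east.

Longitude square 0; +1 → 1.
The latitude characters are unchanged.

HC11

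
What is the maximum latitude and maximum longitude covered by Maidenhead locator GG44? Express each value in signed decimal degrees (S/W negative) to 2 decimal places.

Field G=6, G=6: +6·20° lon, +6·10° lat → SW at lon -60°, lat -30°.
Square 4, 4: +4·2° lon, +4·1° lat → SW at lon -52°, lat -26°.
Cell spans 2° lon × 1° lat. NE corner is SW corner plus one full cell.
latitude -25.00, longitude -50.00.

-25.00, -50.00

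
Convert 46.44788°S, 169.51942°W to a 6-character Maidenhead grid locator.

AE53fn

Shift to the Maidenhead origin (180°W, 90°S): lon 10.4806, lat 43.5521.
Field (20°×10°, letters A–R): 10.4806/20 → 0 → A, 43.5521/10 → 4 → E; chars AE.
Square (2°×1°, digits 0–9): 10.4806/2 → 5, 3.5521/1 → 3; chars 53.
Subsquare (5′×2.5′, letters a–x): 0.4806/0.0833333 → 5 → f, 0.5521/0.0416667 → 13 → n; chars fn.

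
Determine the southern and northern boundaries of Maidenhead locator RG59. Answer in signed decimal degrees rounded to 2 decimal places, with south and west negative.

-21.00, -20.00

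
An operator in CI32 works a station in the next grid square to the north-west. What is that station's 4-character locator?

Longitude square 3; −1 → 2.
Latitude square 2; +1 → 3.

CI23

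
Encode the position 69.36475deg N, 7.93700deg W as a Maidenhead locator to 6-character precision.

IP69ai

Add 180° to longitude and 90° to latitude: 172.0630, 159.3648.
Field: 172.0630/20 → 8 → I, 159.3648/10 → 15 → P; chars IP.
Square: 12.0630/2 → 6, 9.3648/1 → 9; chars 69.
Subsquare: 0.0630/0.0833333 → 0 → a, 0.3648/0.0416667 → 8 → i; chars ai.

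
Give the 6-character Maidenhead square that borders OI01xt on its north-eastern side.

OI11au

Longitude subsquare x = 23; +1 → 24, wraps to 0 = a, carry into square.
Longitude square 0; +1 → 1.
Latitude subsquare t = 19; +1 → 20 = u.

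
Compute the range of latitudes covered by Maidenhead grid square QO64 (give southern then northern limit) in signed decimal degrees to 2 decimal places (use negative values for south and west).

54.00, 55.00

Field Q=16, O=14: +16·20° lon, +14·10° lat → SW at lon 140°, lat 50°.
Square 6, 4: +6·2° lon, +4·1° lat → SW at lon 152°, lat 54°.
Cell spans 2° lon × 1° lat.
south 54.00, north 55.00.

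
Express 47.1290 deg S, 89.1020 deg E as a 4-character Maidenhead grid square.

Offset from 180°W / 90°S: lon 269.10°, lat 42.87°.
Field: lon ⌊269.10/20⌋ = 13 → N; lat ⌊42.87/10⌋ = 4 → E.
Square: lon ⌊9.10/2⌋ = 4; lat ⌊2.87/1⌋ = 2.

NE42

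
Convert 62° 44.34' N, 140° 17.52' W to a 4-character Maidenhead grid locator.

Offset from 180°W / 90°S: lon 39.71°, lat 152.74°.
Field: lon ⌊39.71/20⌋ = 1 → B; lat ⌊152.74/10⌋ = 15 → P.
Square: lon ⌊19.71/2⌋ = 9; lat ⌊2.74/1⌋ = 2.

BP92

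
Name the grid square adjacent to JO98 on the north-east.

Longitude square 9; +1 → 10, wraps to 0, carry into field.
Longitude field J = 9; +1 → 10 = K.
Latitude square 8; +1 → 9.

KO09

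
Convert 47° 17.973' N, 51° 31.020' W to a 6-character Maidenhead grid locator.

GN47fh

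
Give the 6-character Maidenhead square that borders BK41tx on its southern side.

BK41tw

Latitude subsquare x = 23; −1 → 22 = w.
The longitude characters are unchanged.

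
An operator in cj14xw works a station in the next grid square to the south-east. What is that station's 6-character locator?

Longitude subsquare x = 23; +1 → 24, wraps to 0 = a, carry into square.
Longitude square 1; +1 → 2.
Latitude subsquare w = 22; −1 → 21 = v.

CJ24av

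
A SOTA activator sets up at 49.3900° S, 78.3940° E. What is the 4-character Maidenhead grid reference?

ME90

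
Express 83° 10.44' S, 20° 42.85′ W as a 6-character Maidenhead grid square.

HA96pt

Shift to the Maidenhead origin (180°W, 90°S): lon 159.2858, lat 6.8260.
Field (20°×10°, letters A–R): lon ⌊159.2858/20⌋ = 7 → H; lat ⌊6.8260/10⌋ = 0 → A.
Square (2°×1°, digits 0–9): lon ⌊19.2858/2⌋ = 9; lat ⌊6.8260/1⌋ = 6.
Subsquare (5′×2.5′, letters a–x): lon ⌊1.2858/0.0833333⌋ = 15 → p; lat ⌊0.8260/0.0416667⌋ = 19 → t.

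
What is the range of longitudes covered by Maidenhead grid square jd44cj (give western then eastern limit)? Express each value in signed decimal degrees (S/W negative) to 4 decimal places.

8.1667, 8.2500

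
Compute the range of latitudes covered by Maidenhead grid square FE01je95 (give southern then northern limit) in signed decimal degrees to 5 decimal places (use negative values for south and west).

-48.81250, -48.80833

Field F=5, E=4: +5·20° lon, +4·10° lat → SW at lon -80°, lat -50°.
Square 0, 1: +0·2° lon, +1·1° lat → SW at lon -80°, lat -49°.
Subsquare j=9, e=4: +9·0.0833333° lon, +4·0.0416667° lat → SW at lon -79.25°, lat -48.8333°.
Extended square 9, 5: +9·0.00833333° lon, +5·0.00416667° lat → SW at lon -79.175°, lat -48.8125°.
Cell spans 0.00833333° lon × 0.00416667° lat.
south -48.81250, north -48.80833.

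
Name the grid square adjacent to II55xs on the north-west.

Longitude subsquare x = 23; −1 → 22 = w.
Latitude subsquare s = 18; +1 → 19 = t.

II55wt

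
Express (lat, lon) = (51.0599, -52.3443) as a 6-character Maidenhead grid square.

GO31tb

Shift to the Maidenhead origin (180°W, 90°S): lon 127.6557, lat 141.0599.
Field (20°×10°, letters A–R): 127.6557/20 → 6 → G, 141.0599/10 → 14 → O; chars GO.
Square (2°×1°, digits 0–9): 7.6557/2 → 3, 1.0599/1 → 1; chars 31.
Subsquare (5′×2.5′, letters a–x): 1.6557/0.0833333 → 19 → t, 0.0599/0.0416667 → 1 → b; chars tb.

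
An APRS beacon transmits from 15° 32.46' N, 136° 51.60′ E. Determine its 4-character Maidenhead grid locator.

Shift to the Maidenhead origin (180°W, 90°S): lon 316.86, lat 105.54.
Field: 316.86/20 → 15 → P, 105.54/10 → 10 → K; chars PK.
Square: 16.86/2 → 8, 5.54/1 → 5; chars 85.

PK85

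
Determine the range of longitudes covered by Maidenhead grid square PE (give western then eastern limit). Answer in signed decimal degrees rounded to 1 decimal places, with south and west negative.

120.0, 140.0

Field P=15, E=4: +15·20° lon, +4·10° lat → SW at lon 120°, lat -50°.
Cell spans 20° lon × 10° lat.
west 120.0, east 140.0.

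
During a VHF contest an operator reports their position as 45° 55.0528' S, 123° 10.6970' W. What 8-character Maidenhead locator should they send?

Offset from 180°W / 90°S: lon 56.82172°, lat 44.08245°.
Field: lon ⌊56.82172/20⌋ = 2 → C; lat ⌊44.08245/10⌋ = 4 → E.
Square: lon ⌊16.82172/2⌋ = 8; lat ⌊4.08245/1⌋ = 4.
Subsquare: lon ⌊0.82172/0.0833333⌋ = 9 → j; lat ⌊0.08245/0.0416667⌋ = 1 → b.
Extended square: lon ⌊0.07172/0.00833333⌋ = 8; lat ⌊0.04079/0.00416667⌋ = 9.

CE84jb89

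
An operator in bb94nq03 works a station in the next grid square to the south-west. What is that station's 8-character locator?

Longitude extended square 0; −1 → -1, wraps to 9, carry into subsquare.
Longitude subsquare n = 13; −1 → 12 = m.
Latitude extended square 3; −1 → 2.

BB94mq92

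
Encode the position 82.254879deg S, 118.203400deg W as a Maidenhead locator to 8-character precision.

DA07vr58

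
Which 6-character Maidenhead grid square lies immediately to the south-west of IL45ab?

Longitude subsquare a = 0; −1 → -1, wraps to 23 = x, carry into square.
Longitude square 4; −1 → 3.
Latitude subsquare b = 1; −1 → 0 = a.

IL35xa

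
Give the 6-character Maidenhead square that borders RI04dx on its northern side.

Latitude subsquare x = 23; +1 → 24, wraps to 0 = a, carry into square.
Latitude square 4; +1 → 5.
The longitude characters are unchanged.

RI05da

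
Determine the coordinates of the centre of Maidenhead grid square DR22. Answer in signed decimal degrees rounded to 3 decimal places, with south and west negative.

82.500, -115.000

Field D=3, R=17: +3·20° lon, +17·10° lat → SW at lon -120°, lat 80°.
Square 2, 2: +2·2° lon, +2·1° lat → SW at lon -116°, lat 82°.
Cell spans 2° lon × 1° lat. Centre is SW corner plus half of each.
latitude 82.500, longitude -115.000.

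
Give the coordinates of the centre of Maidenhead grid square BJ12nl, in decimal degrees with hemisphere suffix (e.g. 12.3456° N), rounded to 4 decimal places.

2.4792° N, 156.8750° W

Field B=1, J=9: +1·20° lon, +9·10° lat → SW at lon -160°, lat 0°.
Square 1, 2: +1·2° lon, +2·1° lat → SW at lon -158°, lat 2°.
Subsquare n=13, l=11: +13·0.0833333° lon, +11·0.0416667° lat → SW at lon -156.917°, lat 2.45833°.
Cell spans 0.0833333° lon × 0.0416667° lat. Centre is SW corner plus half of each.
latitude 2.4792° N, longitude 156.8750° W.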